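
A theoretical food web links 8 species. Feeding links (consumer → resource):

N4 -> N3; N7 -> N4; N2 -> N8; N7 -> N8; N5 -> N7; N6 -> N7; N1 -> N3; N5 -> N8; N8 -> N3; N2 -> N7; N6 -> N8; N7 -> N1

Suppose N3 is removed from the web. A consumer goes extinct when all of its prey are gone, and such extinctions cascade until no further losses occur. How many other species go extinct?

Remove N3.
Round 1: N8 (all prey gone), N4 (all prey gone), N1 (all prey gone) → extinct.
Round 2: N7 (all prey gone) → extinct.
Round 3: N2 (all prey gone), N5 (all prey gone), N6 (all prey gone) → extinct.
No further losses. Total secondary extinctions: 7.

7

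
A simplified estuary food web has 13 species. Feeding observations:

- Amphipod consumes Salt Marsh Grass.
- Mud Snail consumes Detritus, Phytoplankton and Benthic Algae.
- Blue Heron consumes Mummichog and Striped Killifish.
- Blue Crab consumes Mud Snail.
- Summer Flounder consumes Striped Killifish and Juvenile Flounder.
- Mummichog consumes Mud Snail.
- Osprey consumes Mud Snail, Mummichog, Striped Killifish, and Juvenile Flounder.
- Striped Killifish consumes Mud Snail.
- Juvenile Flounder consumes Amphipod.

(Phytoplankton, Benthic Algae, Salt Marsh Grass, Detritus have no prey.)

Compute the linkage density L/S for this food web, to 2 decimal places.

There are L = 16 links among S = 13 species.
L/S = 16/13 = 1.2308 ≈ 1.23.

L/S = 1.23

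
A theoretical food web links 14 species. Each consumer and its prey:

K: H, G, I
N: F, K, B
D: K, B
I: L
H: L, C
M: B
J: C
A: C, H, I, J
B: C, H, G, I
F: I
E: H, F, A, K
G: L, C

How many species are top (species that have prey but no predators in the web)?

4

Top species (has prey, but nothing eats it): D, E, M, N.
Count: 4.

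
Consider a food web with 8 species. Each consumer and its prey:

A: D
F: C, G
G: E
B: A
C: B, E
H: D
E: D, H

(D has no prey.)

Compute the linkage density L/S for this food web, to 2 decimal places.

L/S = 1.25

There are L = 10 links among S = 8 species.
L/S = 10/8 = 1.2500 ≈ 1.25.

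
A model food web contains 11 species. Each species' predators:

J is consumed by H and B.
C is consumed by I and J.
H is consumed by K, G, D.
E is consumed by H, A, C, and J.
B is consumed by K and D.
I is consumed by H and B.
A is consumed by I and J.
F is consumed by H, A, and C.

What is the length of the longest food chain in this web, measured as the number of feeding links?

4 links

One longest chain: F → A → I → H → G.
It has 5 species and 4 links.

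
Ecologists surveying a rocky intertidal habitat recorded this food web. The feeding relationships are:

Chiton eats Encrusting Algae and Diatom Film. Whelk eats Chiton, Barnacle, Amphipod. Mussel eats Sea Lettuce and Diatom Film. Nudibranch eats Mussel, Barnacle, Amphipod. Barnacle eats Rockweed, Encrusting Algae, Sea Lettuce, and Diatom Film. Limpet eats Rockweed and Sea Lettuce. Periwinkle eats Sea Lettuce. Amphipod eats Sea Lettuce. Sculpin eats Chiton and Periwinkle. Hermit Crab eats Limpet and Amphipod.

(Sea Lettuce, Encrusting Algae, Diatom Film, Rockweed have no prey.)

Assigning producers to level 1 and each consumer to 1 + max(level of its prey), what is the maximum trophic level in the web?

3

Producers (level 1): Sea Lettuce, Encrusting Algae, Diatom Film, Rockweed.
Sea Lettuce → Limpet → Hermit Crab gives Hermit Crab level 3.
No species has a prey at level 3, so no species reaches level 4.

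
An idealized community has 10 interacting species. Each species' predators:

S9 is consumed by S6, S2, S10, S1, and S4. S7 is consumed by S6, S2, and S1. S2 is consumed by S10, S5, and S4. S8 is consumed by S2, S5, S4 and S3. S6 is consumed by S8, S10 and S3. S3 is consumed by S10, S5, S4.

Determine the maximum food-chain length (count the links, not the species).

4 links

One longest chain: S9 → S6 → S8 → S2 → S4.
It has 5 species and 4 links.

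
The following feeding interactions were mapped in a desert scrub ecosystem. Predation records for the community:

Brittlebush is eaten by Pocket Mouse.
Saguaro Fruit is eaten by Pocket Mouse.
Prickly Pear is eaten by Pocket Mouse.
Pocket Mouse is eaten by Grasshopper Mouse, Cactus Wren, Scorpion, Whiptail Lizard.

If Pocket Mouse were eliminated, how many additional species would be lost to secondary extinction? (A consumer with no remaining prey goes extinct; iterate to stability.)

Remove Pocket Mouse.
Round 1: Cactus Wren (all prey gone), Scorpion (all prey gone), Whiptail Lizard (all prey gone), Grasshopper Mouse (all prey gone) → extinct.
No further losses. Total secondary extinctions: 4.

4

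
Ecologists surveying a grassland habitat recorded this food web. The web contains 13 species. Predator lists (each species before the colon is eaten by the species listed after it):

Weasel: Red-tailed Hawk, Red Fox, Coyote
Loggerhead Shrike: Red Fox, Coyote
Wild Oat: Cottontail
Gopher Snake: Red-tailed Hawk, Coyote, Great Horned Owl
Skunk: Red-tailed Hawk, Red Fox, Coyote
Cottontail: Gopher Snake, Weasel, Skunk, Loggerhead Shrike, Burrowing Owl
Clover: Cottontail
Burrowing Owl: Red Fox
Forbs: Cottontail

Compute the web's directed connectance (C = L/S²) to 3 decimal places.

C = 0.118

The web has S = 13 species and L = 20 feeding links.
C = L / S² = 20 / 169 = 0.1183 ≈ 0.118.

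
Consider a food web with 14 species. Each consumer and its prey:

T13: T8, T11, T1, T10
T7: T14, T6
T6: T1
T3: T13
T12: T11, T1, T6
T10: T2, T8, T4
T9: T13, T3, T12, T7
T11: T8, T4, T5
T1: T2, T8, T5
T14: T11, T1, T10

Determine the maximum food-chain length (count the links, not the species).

One longest chain: T8 → T11 → T13 → T3 → T9.
It has 5 species and 4 links.

4 links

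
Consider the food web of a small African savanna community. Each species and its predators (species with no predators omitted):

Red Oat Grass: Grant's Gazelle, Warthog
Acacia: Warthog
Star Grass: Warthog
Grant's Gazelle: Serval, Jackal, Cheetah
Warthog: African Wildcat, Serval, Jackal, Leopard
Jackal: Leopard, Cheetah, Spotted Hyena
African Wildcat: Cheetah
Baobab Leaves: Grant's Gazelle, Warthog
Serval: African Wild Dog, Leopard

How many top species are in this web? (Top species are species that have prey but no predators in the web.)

Top species (has prey, but nothing eats it): African Wild Dog, Leopard, Cheetah, Spotted Hyena.
Count: 4.

4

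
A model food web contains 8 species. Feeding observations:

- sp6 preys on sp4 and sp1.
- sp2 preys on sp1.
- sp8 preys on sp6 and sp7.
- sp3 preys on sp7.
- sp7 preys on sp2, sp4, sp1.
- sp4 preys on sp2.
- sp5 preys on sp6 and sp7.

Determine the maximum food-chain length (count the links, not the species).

4 links

One longest chain: sp1 → sp2 → sp4 → sp7 → sp3.
It has 5 species and 4 links.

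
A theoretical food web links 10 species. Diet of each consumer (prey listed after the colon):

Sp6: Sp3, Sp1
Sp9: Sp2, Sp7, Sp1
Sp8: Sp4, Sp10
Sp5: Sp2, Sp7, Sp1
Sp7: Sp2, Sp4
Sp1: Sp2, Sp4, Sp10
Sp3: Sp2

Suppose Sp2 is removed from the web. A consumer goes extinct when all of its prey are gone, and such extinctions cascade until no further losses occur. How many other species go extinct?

1

Remove Sp2.
Round 1: Sp3 (all prey gone) → extinct.
No further losses. Total secondary extinctions: 1.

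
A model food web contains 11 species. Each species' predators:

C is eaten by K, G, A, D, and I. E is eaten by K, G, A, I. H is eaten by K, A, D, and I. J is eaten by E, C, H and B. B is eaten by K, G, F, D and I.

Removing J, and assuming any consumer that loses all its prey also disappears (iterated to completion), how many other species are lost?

10

Remove J.
Round 1: E (all prey gone), C (all prey gone), B (all prey gone), H (all prey gone) → extinct.
Round 2: D (all prey gone), I (all prey gone), F (all prey gone), K (all prey gone), G (all prey gone), A (all prey gone) → extinct.
No further losses. Total secondary extinctions: 10.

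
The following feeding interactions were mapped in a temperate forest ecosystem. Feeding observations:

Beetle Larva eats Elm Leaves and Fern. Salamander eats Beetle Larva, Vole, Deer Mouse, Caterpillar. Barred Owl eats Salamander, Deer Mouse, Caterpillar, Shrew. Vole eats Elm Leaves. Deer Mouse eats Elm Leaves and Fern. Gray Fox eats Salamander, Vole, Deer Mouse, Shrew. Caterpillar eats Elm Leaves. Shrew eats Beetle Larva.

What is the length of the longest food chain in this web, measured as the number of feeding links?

One longest chain: Elm Leaves → Beetle Larva → Shrew → Gray Fox.
It has 4 species and 3 links.

3 links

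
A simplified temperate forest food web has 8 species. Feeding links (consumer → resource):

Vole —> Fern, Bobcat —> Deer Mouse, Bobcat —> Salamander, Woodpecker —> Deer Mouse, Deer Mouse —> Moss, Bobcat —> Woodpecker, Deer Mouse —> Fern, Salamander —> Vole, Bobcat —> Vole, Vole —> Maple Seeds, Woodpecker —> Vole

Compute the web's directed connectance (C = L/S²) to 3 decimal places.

C = 0.172

The web has S = 8 species and L = 11 feeding links.
C = L / S² = 11 / 64 = 0.1719 ≈ 0.172.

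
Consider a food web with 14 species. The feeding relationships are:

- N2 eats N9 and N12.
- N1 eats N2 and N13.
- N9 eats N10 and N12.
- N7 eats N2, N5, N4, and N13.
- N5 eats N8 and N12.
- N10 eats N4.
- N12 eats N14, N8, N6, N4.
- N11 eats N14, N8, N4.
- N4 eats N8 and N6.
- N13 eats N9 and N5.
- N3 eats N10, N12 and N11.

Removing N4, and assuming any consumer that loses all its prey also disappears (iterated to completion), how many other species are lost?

Remove N4.
Round 1: N10 (all prey gone) → extinct.
No further losses. Total secondary extinctions: 1.

1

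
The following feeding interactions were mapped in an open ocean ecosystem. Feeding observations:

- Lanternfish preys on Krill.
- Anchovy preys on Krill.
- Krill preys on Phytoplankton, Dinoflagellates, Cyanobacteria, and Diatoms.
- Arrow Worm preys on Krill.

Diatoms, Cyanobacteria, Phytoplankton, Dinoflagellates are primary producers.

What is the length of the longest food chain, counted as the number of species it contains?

One longest chain: Diatoms → Krill → Anchovy.
It has 3 species and 2 links.

3 species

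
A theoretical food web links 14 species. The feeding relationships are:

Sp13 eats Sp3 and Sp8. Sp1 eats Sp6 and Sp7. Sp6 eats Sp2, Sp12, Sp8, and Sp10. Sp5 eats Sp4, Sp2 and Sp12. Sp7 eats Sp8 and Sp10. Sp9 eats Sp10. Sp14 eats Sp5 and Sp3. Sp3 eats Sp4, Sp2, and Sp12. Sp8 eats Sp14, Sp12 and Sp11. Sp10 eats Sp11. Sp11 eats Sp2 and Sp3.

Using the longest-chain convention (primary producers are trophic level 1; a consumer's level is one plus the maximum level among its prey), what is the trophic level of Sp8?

Sp4 is a producer → level 1.
Sp3 eats Sp4 (level 1); other prey at levels: Sp2 1, Sp12 1 → level 2.
Sp11 eats Sp3 (level 2); other prey at levels: Sp2 1 → level 3.
Sp8 eats Sp11 (level 3); other prey at levels: Sp12 1, Sp14 3 → level 4.

Trophic level 4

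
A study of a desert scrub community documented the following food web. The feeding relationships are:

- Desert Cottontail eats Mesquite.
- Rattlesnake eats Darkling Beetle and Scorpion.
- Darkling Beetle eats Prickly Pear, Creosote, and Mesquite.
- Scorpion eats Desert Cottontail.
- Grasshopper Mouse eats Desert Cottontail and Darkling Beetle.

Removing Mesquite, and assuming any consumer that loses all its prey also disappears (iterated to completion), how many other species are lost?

2

Remove Mesquite.
Round 1: Desert Cottontail (all prey gone) → extinct.
Round 2: Scorpion (all prey gone) → extinct.
No further losses. Total secondary extinctions: 2.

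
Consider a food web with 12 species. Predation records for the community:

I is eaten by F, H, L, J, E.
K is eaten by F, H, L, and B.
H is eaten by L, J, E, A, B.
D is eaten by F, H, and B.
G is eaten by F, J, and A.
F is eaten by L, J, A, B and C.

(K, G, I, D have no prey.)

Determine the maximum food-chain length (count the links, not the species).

2 links

One longest chain: K → F → A.
It has 3 species and 2 links.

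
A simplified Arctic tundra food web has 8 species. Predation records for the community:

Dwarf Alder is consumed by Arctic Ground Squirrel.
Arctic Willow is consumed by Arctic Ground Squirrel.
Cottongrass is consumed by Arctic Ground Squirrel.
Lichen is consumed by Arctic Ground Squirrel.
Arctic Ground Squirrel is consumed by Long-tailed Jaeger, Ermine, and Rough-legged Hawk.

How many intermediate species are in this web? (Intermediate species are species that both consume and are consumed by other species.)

Intermediate species (has both prey and predators): Arctic Ground Squirrel.
Count: 1.

1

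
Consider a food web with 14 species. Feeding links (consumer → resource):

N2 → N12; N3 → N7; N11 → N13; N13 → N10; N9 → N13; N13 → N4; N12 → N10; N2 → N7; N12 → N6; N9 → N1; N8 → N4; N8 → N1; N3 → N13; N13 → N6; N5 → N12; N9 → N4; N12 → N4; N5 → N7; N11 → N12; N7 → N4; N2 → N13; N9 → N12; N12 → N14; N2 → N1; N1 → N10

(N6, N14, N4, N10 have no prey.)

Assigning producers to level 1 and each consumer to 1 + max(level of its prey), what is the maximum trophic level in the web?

3

Producers (level 1): N6, N14, N4, N10.
N6 → N13 → N3 gives N3 level 3.
No species has a prey at level 3, so no species reaches level 4.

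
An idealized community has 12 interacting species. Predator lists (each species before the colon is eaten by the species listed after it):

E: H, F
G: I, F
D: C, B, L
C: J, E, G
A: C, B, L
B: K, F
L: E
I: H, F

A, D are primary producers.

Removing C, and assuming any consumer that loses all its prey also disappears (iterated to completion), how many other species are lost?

3

Remove C.
Round 1: J (all prey gone), G (all prey gone) → extinct.
Round 2: I (all prey gone) → extinct.
No further losses. Total secondary extinctions: 3.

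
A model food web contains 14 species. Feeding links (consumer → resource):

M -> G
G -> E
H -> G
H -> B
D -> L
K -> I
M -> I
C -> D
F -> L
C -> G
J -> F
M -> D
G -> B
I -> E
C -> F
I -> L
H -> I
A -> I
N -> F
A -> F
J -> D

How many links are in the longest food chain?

2 links

One longest chain: E → I → M.
It has 3 species and 2 links.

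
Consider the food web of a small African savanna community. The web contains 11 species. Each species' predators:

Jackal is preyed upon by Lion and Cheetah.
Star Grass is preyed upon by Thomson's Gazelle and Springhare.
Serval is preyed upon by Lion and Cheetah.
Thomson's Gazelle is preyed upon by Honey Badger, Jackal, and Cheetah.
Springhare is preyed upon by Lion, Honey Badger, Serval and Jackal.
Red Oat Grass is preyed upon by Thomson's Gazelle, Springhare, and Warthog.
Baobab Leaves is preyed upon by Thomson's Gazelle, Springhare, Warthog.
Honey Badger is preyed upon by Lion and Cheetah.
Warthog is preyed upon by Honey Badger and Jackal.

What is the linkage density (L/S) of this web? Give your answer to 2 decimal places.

L/S = 2.09

There are L = 23 links among S = 11 species.
L/S = 23/11 = 2.0909 ≈ 2.09.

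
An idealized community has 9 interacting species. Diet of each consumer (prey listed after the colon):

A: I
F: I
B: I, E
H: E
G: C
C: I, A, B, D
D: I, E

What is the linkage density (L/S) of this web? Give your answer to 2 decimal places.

There are L = 12 links among S = 9 species.
L/S = 12/9 = 1.3333 ≈ 1.33.

L/S = 1.33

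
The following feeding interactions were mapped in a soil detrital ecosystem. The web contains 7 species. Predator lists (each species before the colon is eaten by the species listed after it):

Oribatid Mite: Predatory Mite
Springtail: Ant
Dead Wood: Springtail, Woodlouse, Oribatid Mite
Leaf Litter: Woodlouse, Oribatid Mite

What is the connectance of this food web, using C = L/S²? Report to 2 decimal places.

C = 0.14

The web has S = 7 species and L = 7 feeding links.
C = L / S² = 7 / 49 = 0.1429 ≈ 0.14.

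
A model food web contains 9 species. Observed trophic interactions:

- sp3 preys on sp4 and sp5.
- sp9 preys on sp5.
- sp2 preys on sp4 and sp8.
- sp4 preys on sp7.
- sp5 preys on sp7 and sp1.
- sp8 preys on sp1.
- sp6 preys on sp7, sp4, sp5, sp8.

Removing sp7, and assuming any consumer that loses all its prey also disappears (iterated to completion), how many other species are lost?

1

Remove sp7.
Round 1: sp4 (all prey gone) → extinct.
No further losses. Total secondary extinctions: 1.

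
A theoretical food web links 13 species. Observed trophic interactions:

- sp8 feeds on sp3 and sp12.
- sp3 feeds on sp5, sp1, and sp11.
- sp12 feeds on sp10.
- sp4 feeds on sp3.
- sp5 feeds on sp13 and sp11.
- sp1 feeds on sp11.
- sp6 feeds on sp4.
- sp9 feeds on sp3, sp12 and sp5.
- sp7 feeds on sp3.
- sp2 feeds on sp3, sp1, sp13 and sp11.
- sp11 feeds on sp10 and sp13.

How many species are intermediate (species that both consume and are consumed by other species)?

Intermediate species (has both prey and predators): sp11, sp12, sp1, sp5, sp3, sp4.
Count: 6.

6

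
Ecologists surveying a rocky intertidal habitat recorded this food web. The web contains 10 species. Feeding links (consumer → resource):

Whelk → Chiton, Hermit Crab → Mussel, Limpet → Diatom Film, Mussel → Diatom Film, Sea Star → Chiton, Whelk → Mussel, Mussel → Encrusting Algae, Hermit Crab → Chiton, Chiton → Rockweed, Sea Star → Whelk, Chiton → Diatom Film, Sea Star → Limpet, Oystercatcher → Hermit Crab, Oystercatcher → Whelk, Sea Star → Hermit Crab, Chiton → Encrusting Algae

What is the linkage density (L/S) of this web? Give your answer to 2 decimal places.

There are L = 16 links among S = 10 species.
L/S = 16/10 = 1.6000 ≈ 1.60.

L/S = 1.60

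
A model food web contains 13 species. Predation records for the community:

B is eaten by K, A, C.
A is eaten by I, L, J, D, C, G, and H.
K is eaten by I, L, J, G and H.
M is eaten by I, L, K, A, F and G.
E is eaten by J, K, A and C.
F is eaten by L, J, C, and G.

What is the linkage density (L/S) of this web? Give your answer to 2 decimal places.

L/S = 2.23

There are L = 29 links among S = 13 species.
L/S = 29/13 = 2.2308 ≈ 2.23.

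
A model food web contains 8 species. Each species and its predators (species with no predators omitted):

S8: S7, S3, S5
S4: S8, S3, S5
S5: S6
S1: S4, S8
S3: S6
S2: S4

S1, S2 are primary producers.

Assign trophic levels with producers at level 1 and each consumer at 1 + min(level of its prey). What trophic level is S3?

Trophic level 3

S1 is a producer → level 1.
S4 eats S1 → level 2.
S3 eats S4 → level 3.
No prey of S3 is below level 2, so 3 is the minimum.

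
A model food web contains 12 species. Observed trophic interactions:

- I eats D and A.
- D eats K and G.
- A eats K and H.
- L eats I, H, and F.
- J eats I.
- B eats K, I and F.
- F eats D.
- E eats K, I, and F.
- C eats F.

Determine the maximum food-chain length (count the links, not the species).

One longest chain: H → A → I → J.
It has 4 species and 3 links.

3 links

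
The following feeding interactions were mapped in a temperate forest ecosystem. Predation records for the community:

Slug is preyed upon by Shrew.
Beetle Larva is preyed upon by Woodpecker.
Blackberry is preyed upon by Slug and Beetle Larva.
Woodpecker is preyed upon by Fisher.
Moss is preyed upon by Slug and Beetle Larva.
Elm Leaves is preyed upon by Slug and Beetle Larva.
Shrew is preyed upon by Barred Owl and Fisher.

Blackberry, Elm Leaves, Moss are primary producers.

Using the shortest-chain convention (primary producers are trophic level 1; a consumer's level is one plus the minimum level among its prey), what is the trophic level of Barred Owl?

Blackberry is a producer → level 1.
Slug eats Blackberry → level 2.
Shrew eats Slug → level 3.
Barred Owl eats Shrew → level 4.
No prey of Barred Owl is below level 3, so 4 is the minimum.

Trophic level 4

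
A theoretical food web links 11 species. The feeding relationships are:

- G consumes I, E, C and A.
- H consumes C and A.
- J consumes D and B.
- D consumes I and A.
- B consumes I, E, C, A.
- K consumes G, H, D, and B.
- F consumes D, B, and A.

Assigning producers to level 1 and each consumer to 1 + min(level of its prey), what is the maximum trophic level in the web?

3

Producers (level 1): C, I, A, E.
Following each consumer down to its lowest-level prey: C → B → J (levels 1 through 3).
All prey of J (B 2, D 2) are at level 2 or above, so J is at level 1 + 2 = 3.
Every consumer has at least one prey at level 2 or below, so none exceeds level 3.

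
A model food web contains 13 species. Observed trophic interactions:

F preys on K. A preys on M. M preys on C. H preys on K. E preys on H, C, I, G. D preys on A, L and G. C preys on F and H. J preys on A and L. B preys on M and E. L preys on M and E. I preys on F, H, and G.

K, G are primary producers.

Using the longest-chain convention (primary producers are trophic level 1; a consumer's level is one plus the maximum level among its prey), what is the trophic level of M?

K is a producer → level 1.
F eats K → level 2.
C eats F (level 2); other prey at levels: H 2 → level 3.
M eats C → level 4.

Trophic level 4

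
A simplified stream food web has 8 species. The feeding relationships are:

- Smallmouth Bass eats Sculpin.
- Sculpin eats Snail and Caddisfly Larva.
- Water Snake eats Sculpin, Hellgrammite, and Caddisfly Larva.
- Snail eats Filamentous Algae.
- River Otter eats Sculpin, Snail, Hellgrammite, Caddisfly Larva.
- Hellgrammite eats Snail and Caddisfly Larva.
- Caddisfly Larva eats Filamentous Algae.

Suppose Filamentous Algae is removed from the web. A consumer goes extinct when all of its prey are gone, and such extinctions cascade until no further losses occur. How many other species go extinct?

7

Remove Filamentous Algae.
Round 1: Snail (all prey gone), Caddisfly Larva (all prey gone) → extinct.
Round 2: Hellgrammite (all prey gone), Sculpin (all prey gone) → extinct.
Round 3: Smallmouth Bass (all prey gone), River Otter (all prey gone), Water Snake (all prey gone) → extinct.
No further losses. Total secondary extinctions: 7.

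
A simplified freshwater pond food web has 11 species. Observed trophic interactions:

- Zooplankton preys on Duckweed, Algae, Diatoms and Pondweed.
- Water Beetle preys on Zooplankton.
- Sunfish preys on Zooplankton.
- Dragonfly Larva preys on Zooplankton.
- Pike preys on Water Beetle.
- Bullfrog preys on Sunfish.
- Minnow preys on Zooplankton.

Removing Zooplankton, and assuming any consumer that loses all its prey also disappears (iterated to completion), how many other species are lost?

6

Remove Zooplankton.
Round 1: Sunfish (all prey gone), Minnow (all prey gone), Dragonfly Larva (all prey gone), Water Beetle (all prey gone) → extinct.
Round 2: Bullfrog (all prey gone), Pike (all prey gone) → extinct.
No further losses. Total secondary extinctions: 6.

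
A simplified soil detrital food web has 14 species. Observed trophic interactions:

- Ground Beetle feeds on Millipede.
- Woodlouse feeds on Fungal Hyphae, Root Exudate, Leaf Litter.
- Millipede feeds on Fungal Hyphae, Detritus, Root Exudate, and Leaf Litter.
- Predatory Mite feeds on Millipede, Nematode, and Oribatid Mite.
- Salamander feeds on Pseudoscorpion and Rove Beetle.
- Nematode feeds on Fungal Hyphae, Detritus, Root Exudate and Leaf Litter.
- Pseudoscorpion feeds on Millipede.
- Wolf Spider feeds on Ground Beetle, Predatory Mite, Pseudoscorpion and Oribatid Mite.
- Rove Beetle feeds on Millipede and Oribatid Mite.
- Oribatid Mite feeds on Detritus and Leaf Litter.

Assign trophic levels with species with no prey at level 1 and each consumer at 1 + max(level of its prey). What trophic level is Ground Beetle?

Trophic level 3

Fungal Hyphae has no prey (basal) → level 1.
Millipede eats Fungal Hyphae (level 1); other prey at levels: Leaf Litter 1, Detritus 1, Root Exudate 1 → level 2.
Ground Beetle eats Millipede → level 3.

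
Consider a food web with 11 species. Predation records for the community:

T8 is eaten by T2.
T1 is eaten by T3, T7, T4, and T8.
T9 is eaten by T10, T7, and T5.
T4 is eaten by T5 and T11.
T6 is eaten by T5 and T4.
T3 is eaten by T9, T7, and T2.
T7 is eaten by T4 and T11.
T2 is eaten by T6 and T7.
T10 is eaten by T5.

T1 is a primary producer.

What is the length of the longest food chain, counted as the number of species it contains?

One longest chain: T1 → T8 → T2 → T6 → T4 → T5.
It has 6 species and 5 links.

6 species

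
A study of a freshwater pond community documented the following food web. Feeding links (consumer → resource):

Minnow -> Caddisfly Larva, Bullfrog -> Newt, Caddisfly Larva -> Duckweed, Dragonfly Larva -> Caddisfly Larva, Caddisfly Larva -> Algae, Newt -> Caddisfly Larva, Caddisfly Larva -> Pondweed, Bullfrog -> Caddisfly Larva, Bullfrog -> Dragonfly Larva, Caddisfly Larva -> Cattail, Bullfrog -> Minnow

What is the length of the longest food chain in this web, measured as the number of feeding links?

3 links

One longest chain: Pondweed → Caddisfly Larva → Minnow → Bullfrog.
It has 4 species and 3 links.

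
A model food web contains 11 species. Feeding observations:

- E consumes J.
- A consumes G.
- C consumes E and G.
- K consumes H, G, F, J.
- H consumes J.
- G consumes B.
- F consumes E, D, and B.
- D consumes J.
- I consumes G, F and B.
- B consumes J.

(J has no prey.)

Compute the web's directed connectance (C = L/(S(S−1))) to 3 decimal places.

C = 0.164

The web has S = 11 species and L = 18 feeding links.
C = L / (S(S−1)) = 18 / 110 = 0.1636 ≈ 0.164.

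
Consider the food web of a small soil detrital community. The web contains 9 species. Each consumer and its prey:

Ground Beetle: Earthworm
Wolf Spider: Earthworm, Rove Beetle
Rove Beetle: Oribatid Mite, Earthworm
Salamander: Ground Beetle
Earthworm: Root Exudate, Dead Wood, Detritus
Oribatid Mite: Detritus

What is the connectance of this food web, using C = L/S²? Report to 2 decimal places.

The web has S = 9 species and L = 10 feeding links.
C = L / S² = 10 / 81 = 0.1235 ≈ 0.12.

C = 0.12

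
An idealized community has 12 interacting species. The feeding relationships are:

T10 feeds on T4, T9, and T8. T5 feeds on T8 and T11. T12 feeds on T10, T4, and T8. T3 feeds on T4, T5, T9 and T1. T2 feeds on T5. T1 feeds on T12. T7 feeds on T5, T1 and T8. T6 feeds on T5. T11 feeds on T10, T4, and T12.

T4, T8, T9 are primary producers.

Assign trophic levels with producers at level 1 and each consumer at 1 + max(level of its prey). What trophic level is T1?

T4 is a producer → level 1.
T10 eats T4 (level 1); other prey at levels: T8 1, T9 1 → level 2.
T12 eats T10 (level 2); other prey at levels: T4 1, T8 1 → level 3.
T1 eats T12 → level 4.

Trophic level 4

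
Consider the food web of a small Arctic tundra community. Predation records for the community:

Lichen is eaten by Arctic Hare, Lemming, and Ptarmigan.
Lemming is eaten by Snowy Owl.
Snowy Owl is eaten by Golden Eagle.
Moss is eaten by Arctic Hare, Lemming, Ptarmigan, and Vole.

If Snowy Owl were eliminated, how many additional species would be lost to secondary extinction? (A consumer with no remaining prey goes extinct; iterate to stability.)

Remove Snowy Owl.
Round 1: Golden Eagle (all prey gone) → extinct.
No further losses. Total secondary extinctions: 1.

1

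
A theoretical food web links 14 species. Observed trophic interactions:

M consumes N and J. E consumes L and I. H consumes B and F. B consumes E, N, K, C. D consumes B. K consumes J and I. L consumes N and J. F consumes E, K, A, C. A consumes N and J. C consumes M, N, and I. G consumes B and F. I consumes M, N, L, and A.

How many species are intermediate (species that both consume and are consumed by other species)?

9

Intermediate species (has both prey and predators): M, L, A, I, C, E, K, B, F.
Count: 9.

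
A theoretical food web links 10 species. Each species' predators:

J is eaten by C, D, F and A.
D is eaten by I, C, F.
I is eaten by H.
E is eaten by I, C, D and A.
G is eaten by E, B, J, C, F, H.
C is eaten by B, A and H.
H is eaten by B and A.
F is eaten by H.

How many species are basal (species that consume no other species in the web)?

Basal species (no prey listed): G.
Count: 1.

1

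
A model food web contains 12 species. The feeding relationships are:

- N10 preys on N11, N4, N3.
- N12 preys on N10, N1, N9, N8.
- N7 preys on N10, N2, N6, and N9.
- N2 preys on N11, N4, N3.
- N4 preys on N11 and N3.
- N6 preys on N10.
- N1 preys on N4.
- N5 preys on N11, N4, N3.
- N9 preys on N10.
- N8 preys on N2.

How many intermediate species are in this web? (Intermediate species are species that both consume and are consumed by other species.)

7

Intermediate species (has both prey and predators): N4, N1, N10, N2, N8, N6, N9.
Count: 7.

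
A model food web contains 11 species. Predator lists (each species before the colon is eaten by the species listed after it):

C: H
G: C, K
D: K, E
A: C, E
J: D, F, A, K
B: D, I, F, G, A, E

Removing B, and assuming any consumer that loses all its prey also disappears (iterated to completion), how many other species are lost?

Remove B.
Round 1: I (all prey gone), G (all prey gone) → extinct.
No further losses. Total secondary extinctions: 2.

2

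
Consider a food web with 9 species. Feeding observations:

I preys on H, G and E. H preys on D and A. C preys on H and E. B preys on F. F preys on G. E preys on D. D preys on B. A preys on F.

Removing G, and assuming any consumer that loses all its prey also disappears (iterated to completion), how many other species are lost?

8

Remove G.
Round 1: F (all prey gone) → extinct.
Round 2: A (all prey gone), B (all prey gone) → extinct.
Round 3: D (all prey gone) → extinct.
Round 4: H (all prey gone), E (all prey gone) → extinct.
Round 5: I (all prey gone), C (all prey gone) → extinct.
No further losses. Total secondary extinctions: 8.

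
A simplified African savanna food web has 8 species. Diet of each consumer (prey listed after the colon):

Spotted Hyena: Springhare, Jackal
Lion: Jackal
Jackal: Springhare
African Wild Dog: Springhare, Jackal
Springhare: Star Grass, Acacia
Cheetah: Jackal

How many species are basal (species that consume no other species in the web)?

2

Basal species (no prey listed): Star Grass, Acacia.
Count: 2.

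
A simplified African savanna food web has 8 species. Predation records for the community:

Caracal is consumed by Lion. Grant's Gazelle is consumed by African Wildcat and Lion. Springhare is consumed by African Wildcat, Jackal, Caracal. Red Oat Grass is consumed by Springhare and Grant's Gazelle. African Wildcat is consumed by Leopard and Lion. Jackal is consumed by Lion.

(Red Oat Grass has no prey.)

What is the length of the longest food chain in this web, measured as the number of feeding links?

3 links

One longest chain: Red Oat Grass → Grant's Gazelle → African Wildcat → Leopard.
It has 4 species and 3 links.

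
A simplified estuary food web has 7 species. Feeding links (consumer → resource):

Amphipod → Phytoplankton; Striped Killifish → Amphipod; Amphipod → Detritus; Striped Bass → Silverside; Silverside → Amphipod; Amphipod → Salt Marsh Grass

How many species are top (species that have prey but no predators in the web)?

2

Top species (has prey, but nothing eats it): Striped Killifish, Striped Bass.
Count: 2.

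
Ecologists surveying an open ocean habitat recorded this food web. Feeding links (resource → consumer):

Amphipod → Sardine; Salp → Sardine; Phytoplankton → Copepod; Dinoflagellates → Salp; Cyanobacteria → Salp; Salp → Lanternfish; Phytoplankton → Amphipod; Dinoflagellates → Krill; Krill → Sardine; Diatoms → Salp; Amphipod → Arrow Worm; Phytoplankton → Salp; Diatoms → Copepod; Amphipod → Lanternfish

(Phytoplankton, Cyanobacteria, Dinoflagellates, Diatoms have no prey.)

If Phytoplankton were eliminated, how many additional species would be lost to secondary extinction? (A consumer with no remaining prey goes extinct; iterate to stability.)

Remove Phytoplankton.
Round 1: Amphipod (all prey gone) → extinct.
Round 2: Arrow Worm (all prey gone) → extinct.
No further losses. Total secondary extinctions: 2.

2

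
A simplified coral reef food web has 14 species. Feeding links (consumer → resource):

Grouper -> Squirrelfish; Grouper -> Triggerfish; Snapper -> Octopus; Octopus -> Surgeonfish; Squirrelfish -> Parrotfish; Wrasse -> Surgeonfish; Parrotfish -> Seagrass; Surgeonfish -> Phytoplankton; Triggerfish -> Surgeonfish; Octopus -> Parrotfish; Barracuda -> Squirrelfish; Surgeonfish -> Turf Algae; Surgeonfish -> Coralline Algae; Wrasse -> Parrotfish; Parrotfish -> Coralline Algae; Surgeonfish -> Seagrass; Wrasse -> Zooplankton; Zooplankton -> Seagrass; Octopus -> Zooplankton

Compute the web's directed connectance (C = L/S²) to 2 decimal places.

The web has S = 14 species and L = 19 feeding links.
C = L / S² = 19 / 196 = 0.0969 ≈ 0.10.

C = 0.10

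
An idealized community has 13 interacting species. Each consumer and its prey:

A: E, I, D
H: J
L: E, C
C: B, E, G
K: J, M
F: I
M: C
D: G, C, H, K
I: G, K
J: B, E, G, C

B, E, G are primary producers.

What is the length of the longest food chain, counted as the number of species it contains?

One longest chain: B → C → J → K → I → A.
It has 6 species and 5 links.

6 species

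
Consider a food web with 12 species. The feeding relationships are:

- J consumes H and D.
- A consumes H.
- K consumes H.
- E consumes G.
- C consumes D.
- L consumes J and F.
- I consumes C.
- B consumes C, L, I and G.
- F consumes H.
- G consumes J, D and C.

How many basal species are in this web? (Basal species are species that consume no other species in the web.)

2

Basal species (no prey listed): H, D.
Count: 2.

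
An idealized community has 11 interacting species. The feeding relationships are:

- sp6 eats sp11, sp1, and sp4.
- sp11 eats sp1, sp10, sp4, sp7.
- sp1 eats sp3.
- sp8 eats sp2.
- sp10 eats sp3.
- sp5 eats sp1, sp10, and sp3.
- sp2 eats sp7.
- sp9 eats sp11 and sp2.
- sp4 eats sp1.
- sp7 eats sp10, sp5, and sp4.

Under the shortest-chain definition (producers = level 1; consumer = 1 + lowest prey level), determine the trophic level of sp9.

sp3 is a producer → level 1.
sp1 eats sp3 → level 2.
sp11 eats sp1 → level 3.
sp9 eats sp11 → level 4.
No prey of sp9 is below level 3, so 4 is the minimum.

Trophic level 4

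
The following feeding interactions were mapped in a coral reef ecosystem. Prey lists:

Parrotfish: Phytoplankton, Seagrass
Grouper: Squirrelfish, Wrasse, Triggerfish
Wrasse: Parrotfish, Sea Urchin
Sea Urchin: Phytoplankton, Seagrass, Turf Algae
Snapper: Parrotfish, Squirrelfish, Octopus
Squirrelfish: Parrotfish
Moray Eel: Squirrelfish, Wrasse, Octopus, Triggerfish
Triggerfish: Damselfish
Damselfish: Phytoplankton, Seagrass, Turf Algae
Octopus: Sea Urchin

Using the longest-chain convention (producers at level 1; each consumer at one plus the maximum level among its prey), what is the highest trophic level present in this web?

Producers (level 1): Phytoplankton, Seagrass, Turf Algae.
Phytoplankton → Damselfish → Triggerfish → Grouper gives Grouper level 4.
No species has a prey at level 4, so no species reaches level 5.

4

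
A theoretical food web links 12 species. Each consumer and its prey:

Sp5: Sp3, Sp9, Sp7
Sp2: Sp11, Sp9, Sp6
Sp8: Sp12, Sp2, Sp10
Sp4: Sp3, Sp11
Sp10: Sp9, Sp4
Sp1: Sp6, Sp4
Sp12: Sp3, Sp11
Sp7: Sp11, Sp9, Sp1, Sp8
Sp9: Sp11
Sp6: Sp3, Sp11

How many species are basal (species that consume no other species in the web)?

Basal species (no prey listed): Sp3, Sp11.
Count: 2.

2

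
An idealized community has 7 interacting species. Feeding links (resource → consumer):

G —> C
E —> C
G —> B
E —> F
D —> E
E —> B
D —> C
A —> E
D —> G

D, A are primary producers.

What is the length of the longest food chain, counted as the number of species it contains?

One longest chain: D → G → C.
It has 3 species and 2 links.

3 species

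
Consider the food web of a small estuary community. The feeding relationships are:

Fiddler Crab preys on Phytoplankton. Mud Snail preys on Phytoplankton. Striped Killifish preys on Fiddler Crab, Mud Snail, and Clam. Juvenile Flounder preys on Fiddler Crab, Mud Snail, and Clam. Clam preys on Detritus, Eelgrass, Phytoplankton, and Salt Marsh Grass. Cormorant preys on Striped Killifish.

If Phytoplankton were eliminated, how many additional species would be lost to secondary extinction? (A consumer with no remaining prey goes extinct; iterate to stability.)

Remove Phytoplankton.
Round 1: Fiddler Crab (all prey gone), Mud Snail (all prey gone) → extinct.
No further losses. Total secondary extinctions: 2.

2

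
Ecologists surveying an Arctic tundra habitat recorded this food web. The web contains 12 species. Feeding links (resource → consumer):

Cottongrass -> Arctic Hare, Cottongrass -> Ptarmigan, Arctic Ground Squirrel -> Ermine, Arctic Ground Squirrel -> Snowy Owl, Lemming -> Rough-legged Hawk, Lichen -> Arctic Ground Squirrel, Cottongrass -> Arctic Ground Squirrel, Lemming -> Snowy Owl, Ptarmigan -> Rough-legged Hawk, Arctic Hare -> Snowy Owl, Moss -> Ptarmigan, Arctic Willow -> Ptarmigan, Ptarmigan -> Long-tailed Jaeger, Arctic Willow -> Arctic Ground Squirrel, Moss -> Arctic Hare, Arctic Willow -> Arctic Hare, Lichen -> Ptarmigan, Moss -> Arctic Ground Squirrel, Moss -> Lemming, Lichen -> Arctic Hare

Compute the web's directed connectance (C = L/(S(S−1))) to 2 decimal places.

The web has S = 12 species and L = 20 feeding links.
C = L / (S(S−1)) = 20 / 132 = 0.1515 ≈ 0.15.

C = 0.15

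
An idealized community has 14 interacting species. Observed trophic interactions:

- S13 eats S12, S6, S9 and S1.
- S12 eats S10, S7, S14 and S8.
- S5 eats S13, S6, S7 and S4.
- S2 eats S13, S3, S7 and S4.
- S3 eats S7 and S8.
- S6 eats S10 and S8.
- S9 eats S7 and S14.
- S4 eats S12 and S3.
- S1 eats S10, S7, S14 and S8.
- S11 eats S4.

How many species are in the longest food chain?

4 species

One longest chain: S7 → S1 → S13 → S2.
It has 4 species and 3 links.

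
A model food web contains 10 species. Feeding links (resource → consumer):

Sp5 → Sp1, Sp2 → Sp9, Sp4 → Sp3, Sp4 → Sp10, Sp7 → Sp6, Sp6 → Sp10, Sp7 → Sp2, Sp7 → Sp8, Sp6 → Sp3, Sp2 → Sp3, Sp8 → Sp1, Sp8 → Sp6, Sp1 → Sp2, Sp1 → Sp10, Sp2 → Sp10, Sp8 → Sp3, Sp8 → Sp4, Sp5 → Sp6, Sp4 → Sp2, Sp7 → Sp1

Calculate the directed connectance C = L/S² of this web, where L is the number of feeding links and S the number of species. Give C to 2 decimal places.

C = 0.20

The web has S = 10 species and L = 20 feeding links.
C = L / S² = 20 / 100 = 0.2000 ≈ 0.20.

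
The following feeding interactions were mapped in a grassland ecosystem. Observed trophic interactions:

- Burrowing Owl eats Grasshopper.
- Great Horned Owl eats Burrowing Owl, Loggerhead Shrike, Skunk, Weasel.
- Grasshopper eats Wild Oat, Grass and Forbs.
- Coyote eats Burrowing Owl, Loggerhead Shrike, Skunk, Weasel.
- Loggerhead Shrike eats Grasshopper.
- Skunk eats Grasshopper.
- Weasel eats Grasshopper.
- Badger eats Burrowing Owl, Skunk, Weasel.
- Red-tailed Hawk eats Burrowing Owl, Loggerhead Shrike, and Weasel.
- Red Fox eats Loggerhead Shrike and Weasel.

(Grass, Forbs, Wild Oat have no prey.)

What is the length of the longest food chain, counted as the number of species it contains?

4 species

One longest chain: Grass → Grasshopper → Loggerhead Shrike → Great Horned Owl.
It has 4 species and 3 links.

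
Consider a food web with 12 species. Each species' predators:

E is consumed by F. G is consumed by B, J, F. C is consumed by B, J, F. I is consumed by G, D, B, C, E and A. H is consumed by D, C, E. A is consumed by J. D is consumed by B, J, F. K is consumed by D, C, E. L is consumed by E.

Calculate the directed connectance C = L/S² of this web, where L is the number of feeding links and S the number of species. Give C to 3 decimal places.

C = 0.167

The web has S = 12 species and L = 24 feeding links.
C = L / S² = 24 / 144 = 0.1667 ≈ 0.167.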